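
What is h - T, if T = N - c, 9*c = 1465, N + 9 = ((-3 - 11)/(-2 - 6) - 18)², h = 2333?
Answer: 322663/144 ≈ 2240.7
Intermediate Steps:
N = 4081/16 (N = -9 + ((-3 - 11)/(-2 - 6) - 18)² = -9 + (-14/(-8) - 18)² = -9 + (-14*(-⅛) - 18)² = -9 + (7/4 - 18)² = -9 + (-65/4)² = -9 + 4225/16 = 4081/16 ≈ 255.06)
c = 1465/9 (c = (⅑)*1465 = 1465/9 ≈ 162.78)
T = 13289/144 (T = 4081/16 - 1*1465/9 = 4081/16 - 1465/9 = 13289/144 ≈ 92.285)
h - T = 2333 - 1*13289/144 = 2333 - 13289/144 = 322663/144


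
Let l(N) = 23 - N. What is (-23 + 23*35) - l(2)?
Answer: 761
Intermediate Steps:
(-23 + 23*35) - l(2) = (-23 + 23*35) - (23 - 1*2) = (-23 + 805) - (23 - 2) = 782 - 1*21 = 782 - 21 = 761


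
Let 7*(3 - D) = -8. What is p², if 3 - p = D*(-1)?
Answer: 2500/49 ≈ 51.020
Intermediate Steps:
D = 29/7 (D = 3 - ⅐*(-8) = 3 + 8/7 = 29/7 ≈ 4.1429)
p = 50/7 (p = 3 - 29*(-1)/7 = 3 - 1*(-29/7) = 3 + 29/7 = 50/7 ≈ 7.1429)
p² = (50/7)² = 2500/49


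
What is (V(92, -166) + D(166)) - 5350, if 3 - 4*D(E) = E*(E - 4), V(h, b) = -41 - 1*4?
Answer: -48469/4 ≈ -12117.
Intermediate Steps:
V(h, b) = -45 (V(h, b) = -41 - 4 = -45)
D(E) = ¾ - E*(-4 + E)/4 (D(E) = ¾ - E*(E - 4)/4 = ¾ - E*(-4 + E)/4)
(V(92, -166) + D(166)) - 5350 = (-45 + (¾ + 166 - ¼*166²)) - 5350 = (-45 + (¾ + 166 - ¼*27556)) - 5350 = (-45 + (¾ + 166 - 6889)) - 5350 = (-45 - 26889/4) - 5350 = -27069/4 - 5350 = -48469/4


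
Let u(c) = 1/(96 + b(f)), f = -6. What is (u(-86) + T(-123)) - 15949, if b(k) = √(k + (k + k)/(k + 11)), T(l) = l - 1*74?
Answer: (-16146*√210 + 7750075*I)/(√210 - 480*I) ≈ -16146.0 - 0.00031447*I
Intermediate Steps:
T(l) = -74 + l (T(l) = l - 74 = -74 + l)
b(k) = √(k + 2*k/(11 + k)) (b(k) = √(k + (2*k)/(11 + k)) = √(k + 2*k/(11 + k)))
u(c) = 1/(96 + I*√210/5) (u(c) = 1/(96 + √(-6*(13 - 6)/(11 - 6))) = 1/(96 + √(-6*7/5)) = 1/(96 + √(-6*⅕*7)) = 1/(96 + √(-42/5)) = 1/(96 + I*√210/5))
(u(-86) + T(-123)) - 15949 = ((80/7687 - I*√210/46122) + (-74 - 123)) - 15949 = ((80/7687 - I*√210/46122) - 197) - 15949 = (-1514259/7687 - I*√210/46122) - 15949 = -124114222/7687 - I*√210/46122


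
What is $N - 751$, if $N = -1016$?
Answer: $-1767$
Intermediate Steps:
$N - 751 = -1016 - 751 = -1767$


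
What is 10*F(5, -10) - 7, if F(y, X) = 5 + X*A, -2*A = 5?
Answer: 293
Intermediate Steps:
A = -5/2 (A = -1/2*5 = -5/2 ≈ -2.5000)
F(y, X) = 5 - 5*X/2 (F(y, X) = 5 + X*(-5/2) = 5 - 5*X/2)
10*F(5, -10) - 7 = 10*(5 - 5/2*(-10)) - 7 = 10*(5 + 25) - 7 = 10*30 - 7 = 300 - 7 = 293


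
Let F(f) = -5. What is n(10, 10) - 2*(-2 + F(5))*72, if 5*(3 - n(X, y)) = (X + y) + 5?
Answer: 1006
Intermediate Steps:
n(X, y) = 2 - X/5 - y/5 (n(X, y) = 3 - ((X + y) + 5)/5 = 3 - (5 + X + y)/5 = 3 + (-1 - X/5 - y/5) = 2 - X/5 - y/5)
n(10, 10) - 2*(-2 + F(5))*72 = (2 - 1/5*10 - 1/5*10) - 2*(-2 - 5)*72 = (2 - 2 - 2) - 2*(-7)*72 = -2 + 14*72 = -2 + 1008 = 1006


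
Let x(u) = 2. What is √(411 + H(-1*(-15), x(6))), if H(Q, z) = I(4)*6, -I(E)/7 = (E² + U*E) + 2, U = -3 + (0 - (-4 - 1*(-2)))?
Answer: I*√177 ≈ 13.304*I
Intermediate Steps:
U = -1 (U = -3 + (0 - (-4 + 2)) = -3 + (0 - 1*(-2)) = -3 + (0 + 2) = -3 + 2 = -1)
I(E) = -14 - 7*E² + 7*E (I(E) = -7*((E² - E) + 2) = -7*(2 + E² - E) = -14 - 7*E² + 7*E)
H(Q, z) = -588 (H(Q, z) = (-14 - 7*4² + 7*4)*6 = (-14 - 7*16 + 28)*6 = (-14 - 112 + 28)*6 = -98*6 = -588)
√(411 + H(-1*(-15), x(6))) = √(411 - 588) = √(-177) = I*√177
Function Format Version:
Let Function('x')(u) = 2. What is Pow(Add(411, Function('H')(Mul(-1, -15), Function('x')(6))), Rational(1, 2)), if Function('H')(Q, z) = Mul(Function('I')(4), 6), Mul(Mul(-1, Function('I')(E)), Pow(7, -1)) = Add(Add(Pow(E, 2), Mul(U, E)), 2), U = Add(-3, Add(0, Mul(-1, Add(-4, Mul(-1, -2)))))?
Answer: Mul(I, Pow(177, Rational(1, 2))) ≈ Mul(13.304, I)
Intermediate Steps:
U = -1 (U = Add(-3, Add(0, Mul(-1, Add(-4, 2)))) = Add(-3, Add(0, Mul(-1, -2))) = Add(-3, Add(0, 2)) = Add(-3, 2) = -1)
Function('I')(E) = Add(-14, Mul(-7, Pow(E, 2)), Mul(7, E)) (Function('I')(E) = Mul(-7, Add(Add(Pow(E, 2), Mul(-1, E)), 2)) = Mul(-7, Add(2, Pow(E, 2), Mul(-1, E))) = Add(-14, Mul(-7, Pow(E, 2)), Mul(7, E)))
Function('H')(Q, z) = -588 (Function('H')(Q, z) = Mul(Add(-14, Mul(-7, Pow(4, 2)), Mul(7, 4)), 6) = Mul(Add(-14, Mul(-7, 16), 28), 6) = Mul(Add(-14, -112, 28), 6) = Mul(-98, 6) = -588)
Pow(Add(411, Function('H')(Mul(-1, -15), Function('x')(6))), Rational(1, 2)) = Pow(Add(411, -588), Rational(1, 2)) = Pow(-177, Rational(1, 2)) = Mul(I, Pow(177, Rational(1, 2)))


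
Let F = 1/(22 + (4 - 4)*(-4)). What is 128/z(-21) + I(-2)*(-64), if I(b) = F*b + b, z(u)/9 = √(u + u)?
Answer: 1472/11 - 64*I*√42/189 ≈ 133.82 - 2.1945*I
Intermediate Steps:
F = 1/22 (F = 1/(22 + 0*(-4)) = 1/(22 + 0) = 1/22 ≈ 0.045455)
z(u) = 9*√2*√u (z(u) = 9*√(u + u) = 9*√(2*u) = 9*(√2*√u) = 9*√2*√u)
I(b) = 23*b/22 (I(b) = b/22 + b = 23*b/22)
128/z(-21) + I(-2)*(-64) = 128/((9*√2*√(-21))) + ((23/22)*(-2))*(-64) = 128/((9*√2*(I*√21))) - 23/11*(-64) = 128/((9*I*√42)) + 1472/11 = 128*(-I*√42/378) + 1472/11 = -64*I*√42/189 + 1472/11 = 1472/11 - 64*I*√42/189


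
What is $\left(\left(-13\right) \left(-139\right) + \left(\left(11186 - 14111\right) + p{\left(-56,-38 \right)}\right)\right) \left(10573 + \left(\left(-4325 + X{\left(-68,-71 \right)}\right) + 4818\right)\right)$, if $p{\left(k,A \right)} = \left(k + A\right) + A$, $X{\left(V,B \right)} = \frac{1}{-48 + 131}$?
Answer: $- \frac{1148098750}{83} \approx -1.3833 \cdot 10^{7}$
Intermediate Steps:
$X{\left(V,B \right)} = \frac{1}{83}$
$p{\left(k,A \right)} = k + 2 A$ ($p{\left(k,A \right)} = \left(A + k\right) + A = k + 2 A$)
$\left(\left(-13\right) \left(-139\right) + \left(\left(11186 - 14111\right) + p{\left(-56,-38 \right)}\right)\right) \left(10573 + \left(\left(-4325 + X{\left(-68,-71 \right)}\right) + 4818\right)\right) = \left(\left(-13\right) \left(-139\right) + \left(\left(11186 - 14111\right) + \left(-56 + 2 \left(-38\right)\right)\right)\right) \left(10573 + \left(\left(-4325 + \frac{1}{83}\right) + 4818\right)\right) = \left(1807 - 3057\right) \left(10573 + \left(- \frac{358974}{83} + 4818\right)\right) = \left(1807 - 3057\right) \left(10573 + \frac{40920}{83}\right) = \left(1807 - 3057\right) \frac{918479}{83} = \left(-1250\right) \frac{918479}{83} = - \frac{1148098750}{83}$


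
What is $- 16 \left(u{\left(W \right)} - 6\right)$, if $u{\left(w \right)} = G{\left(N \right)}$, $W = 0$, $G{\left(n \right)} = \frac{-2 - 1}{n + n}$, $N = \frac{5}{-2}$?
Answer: $\frac{432}{5} \approx 86.4$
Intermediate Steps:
$N = - \frac{5}{2}$ ($N = 5 \left(- \frac{1}{2}\right) = - \frac{5}{2} \approx -2.5$)
$G{\left(n \right)} = - \frac{3}{2 n}$
$u{\left(w \right)} = \frac{3}{5}$ ($u{\left(w \right)} = - \frac{3}{2 \left(- \frac{5}{2}\right)} = \left(- \frac{3}{2}\right) \left(- \frac{2}{5}\right) = \frac{3}{5}$)
$- 16 \left(u{\left(W \right)} - 6\right) = - 16 \left(\frac{3}{5} - 6\right) = \left(-16\right) \left(- \frac{27}{5}\right) = \frac{432}{5}$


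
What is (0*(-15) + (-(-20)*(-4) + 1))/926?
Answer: -79/926 ≈ -0.085313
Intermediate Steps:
(0*(-15) + (-(-20)*(-4) + 1))/926 = (0 + (-4*20 + 1))*(1/926) = (0 + (-80 + 1))*(1/926) = (0 - 79)*(1/926) = -79*1/926 = -79/926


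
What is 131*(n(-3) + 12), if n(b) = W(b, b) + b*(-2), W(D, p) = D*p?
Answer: 3537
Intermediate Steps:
n(b) = b**2 - 2*b (n(b) = b*b + b*(-2) = b**2 - 2*b)
131*(n(-3) + 12) = 131*(-3*(-2 - 3) + 12) = 131*(-3*(-5) + 12) = 131*(15 + 12) = 131*27 = 3537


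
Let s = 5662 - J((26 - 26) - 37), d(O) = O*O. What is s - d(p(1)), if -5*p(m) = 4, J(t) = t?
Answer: 142459/25 ≈ 5698.4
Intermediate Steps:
p(m) = -⅘ (p(m) = -⅕*4 = -⅘)
d(O) = O²
s = 5699 (s = 5662 - ((26 - 26) - 37) = 5662 - (0 - 37) = 5662 - 1*(-37) = 5662 + 37 = 5699)
s - d(p(1)) = 5699 - (-⅘)² = 5699 - 1*16/25 = 5699 - 16/25 = 142459/25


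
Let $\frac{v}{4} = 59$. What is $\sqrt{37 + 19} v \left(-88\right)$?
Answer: $- 41536 \sqrt{14} \approx -1.5541 \cdot 10^{5}$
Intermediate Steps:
$v = 236$ ($v = 4 \cdot 59 = 236$)
$\sqrt{37 + 19} v \left(-88\right) = \sqrt{37 + 19} \cdot 236 \left(-88\right) = \sqrt{56} \cdot 236 \left(-88\right) = 2 \sqrt{14} \cdot 236 \left(-88\right) = 472 \sqrt{14} \left(-88\right) = - 41536 \sqrt{14}$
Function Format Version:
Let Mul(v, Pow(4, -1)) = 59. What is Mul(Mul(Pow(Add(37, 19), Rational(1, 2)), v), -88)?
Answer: Mul(-41536, Pow(14, Rational(1, 2))) ≈ -1.5541e+5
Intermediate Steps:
v = 236 (v = Mul(4, 59) = 236)
Mul(Mul(Pow(Add(37, 19), Rational(1, 2)), v), -88) = Mul(Mul(Pow(Add(37, 19), Rational(1, 2)), 236), -88) = Mul(Mul(Pow(56, Rational(1, 2)), 236), -88) = Mul(Mul(Mul(2, Pow(14, Rational(1, 2))), 236), -88) = Mul(Mul(472, Pow(14, Rational(1, 2))), -88) = Mul(-41536, Pow(14, Rational(1, 2)))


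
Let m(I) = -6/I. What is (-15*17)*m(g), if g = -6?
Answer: -255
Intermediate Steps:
(-15*17)*m(g) = (-15*17)*(-6/(-6)) = -(-1530)*(-1)/6 = -255*1 = -255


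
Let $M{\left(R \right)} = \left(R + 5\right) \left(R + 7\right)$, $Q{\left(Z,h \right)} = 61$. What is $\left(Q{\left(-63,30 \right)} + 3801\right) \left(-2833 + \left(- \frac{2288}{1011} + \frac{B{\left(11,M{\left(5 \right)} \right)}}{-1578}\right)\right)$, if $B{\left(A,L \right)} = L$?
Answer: $- \frac{2911549569046}{265893} \approx -1.095 \cdot 10^{7}$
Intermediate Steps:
$M{\left(R \right)} = \left(5 + R\right) \left(7 + R\right)$
$\left(Q{\left(-63,30 \right)} + 3801\right) \left(-2833 + \left(- \frac{2288}{1011} + \frac{B{\left(11,M{\left(5 \right)} \right)}}{-1578}\right)\right) = \left(61 + 3801\right) \left(-2833 - \left(\frac{2288}{1011} - \frac{35 + 5^{2} + 12 \cdot 5}{-1578}\right)\right) = 3862 \left(-2833 - \left(\frac{2288}{1011} - \left(35 + 25 + 60\right) \left(- \frac{1}{1578}\right)\right)\right) = 3862 \left(-2833 + \left(- \frac{2288}{1011} + 120 \left(- \frac{1}{1578}\right)\right)\right) = 3862 \left(-2833 - \frac{621964}{265893}\right) = 3862 \left(- \frac{753896833}{265893}\right) = - \frac{2911549569046}{265893}$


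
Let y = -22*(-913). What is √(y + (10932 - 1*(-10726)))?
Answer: 4*√2609 ≈ 204.31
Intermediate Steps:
y = 20086
√(y + (10932 - 1*(-10726))) = √(20086 + (10932 - 1*(-10726))) = √(20086 + (10932 + 10726)) = √(20086 + 21658) = √41744 = 4*√2609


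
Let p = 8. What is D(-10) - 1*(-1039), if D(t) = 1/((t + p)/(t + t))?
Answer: 1049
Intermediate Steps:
D(t) = 2*t/(8 + t) (D(t) = 1/((t + 8)/(t + t)) = 1/((8 + t)/((2*t))) = 1/((8 + t)*(1/(2*t))) = 1/((8 + t)/(2*t)) = 2*t/(8 + t))
D(-10) - 1*(-1039) = 2*(-10)/(8 - 10) - 1*(-1039) = 2*(-10)/(-2) + 1039 = 2*(-10)*(-½) + 1039 = 10 + 1039 = 1049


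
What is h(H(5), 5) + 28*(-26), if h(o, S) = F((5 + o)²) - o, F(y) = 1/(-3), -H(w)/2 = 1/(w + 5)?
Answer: -10922/15 ≈ -728.13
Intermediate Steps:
H(w) = -2/(5 + w) (H(w) = -2/(w + 5) = -2/(5 + w))
F(y) = -⅓
h(o, S) = -⅓ - o
h(H(5), 5) + 28*(-26) = (-⅓ - (-2)/(5 + 5)) + 28*(-26) = (-⅓ - (-2)/10) - 728 = (-⅓ - 1*(-⅕)) - 728 = (-⅓ + ⅕) - 728 = -2/15 - 728 = -10922/15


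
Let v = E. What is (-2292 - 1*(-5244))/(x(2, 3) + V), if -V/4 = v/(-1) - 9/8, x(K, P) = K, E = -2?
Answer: -1968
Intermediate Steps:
v = -2
V = -7/2 (V = -4*(-2/(-1) - 9/8) = -4*(-2*(-1) - 9*⅛) = -4*(2 - 9/8) = -4*7/8 = -7/2 ≈ -3.5000)
(-2292 - 1*(-5244))/(x(2, 3) + V) = (-2292 - 1*(-5244))/(2 - 7/2) = (-2292 + 5244)/(-3/2) = -⅔*2952 = -1968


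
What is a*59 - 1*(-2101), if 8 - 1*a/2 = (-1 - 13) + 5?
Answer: 4107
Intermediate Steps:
a = 34 (a = 16 - 2*((-1 - 13) + 5) = 16 - 2*(-14 + 5) = 16 - 2*(-9) = 16 + 18 = 34)
a*59 - 1*(-2101) = 34*59 - 1*(-2101) = 2006 + 2101 = 4107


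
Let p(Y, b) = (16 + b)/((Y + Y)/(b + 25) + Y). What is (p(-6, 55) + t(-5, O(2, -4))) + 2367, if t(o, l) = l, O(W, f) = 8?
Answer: 290705/123 ≈ 2363.5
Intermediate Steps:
p(Y, b) = (16 + b)/(Y + 2*Y/(25 + b)) (p(Y, b) = (16 + b)/((2*Y)/(25 + b) + Y) = (16 + b)/(2*Y/(25 + b) + Y) = (16 + b)/(Y + 2*Y/(25 + b)))
(p(-6, 55) + t(-5, O(2, -4))) + 2367 = ((400 + 55**2 + 41*55)/((-6)*(27 + 55)) + 8) + 2367 = (-1/6*(400 + 3025 + 2255)/82 + 8) + 2367 = (-1/6*1/82*5680 + 8) + 2367 = (-1420/123 + 8) + 2367 = -436/123 + 2367 = 290705/123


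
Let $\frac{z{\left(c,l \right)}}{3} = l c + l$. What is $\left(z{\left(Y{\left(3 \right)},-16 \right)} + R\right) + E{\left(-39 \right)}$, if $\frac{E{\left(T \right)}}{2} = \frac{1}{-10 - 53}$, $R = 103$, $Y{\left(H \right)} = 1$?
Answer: $\frac{439}{63} \approx 6.9683$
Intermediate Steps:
$E{\left(T \right)} = - \frac{2}{63}$ ($E{\left(T \right)} = \frac{2}{-10 - 53} = \frac{2}{-63} = 2 \left(- \frac{1}{63}\right) = - \frac{2}{63}$)
$z{\left(c,l \right)} = 3 l + 3 c l$ ($z{\left(c,l \right)} = 3 \left(l c + l\right) = 3 \left(c l + l\right) = 3 \left(l + c l\right) = 3 l + 3 c l$)
$\left(z{\left(Y{\left(3 \right)},-16 \right)} + R\right) + E{\left(-39 \right)} = \left(3 \left(-16\right) \left(1 + 1\right) + 103\right) - \frac{2}{63} = \left(3 \left(-16\right) 2 + 103\right) - \frac{2}{63} = \left(-96 + 103\right) - \frac{2}{63} = 7 - \frac{2}{63} = \frac{439}{63}$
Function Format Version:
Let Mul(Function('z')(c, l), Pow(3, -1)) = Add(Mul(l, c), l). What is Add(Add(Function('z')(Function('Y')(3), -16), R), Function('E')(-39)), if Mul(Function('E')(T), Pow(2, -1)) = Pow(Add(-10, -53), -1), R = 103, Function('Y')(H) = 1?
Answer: Rational(439, 63) ≈ 6.9683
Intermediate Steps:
Function('E')(T) = Rational(-2, 63) (Function('E')(T) = Mul(2, Pow(Add(-10, -53), -1)) = Mul(2, Pow(-63, -1)) = Mul(2, Rational(-1, 63)) = Rational(-2, 63))
Function('z')(c, l) = Add(Mul(3, l), Mul(3, c, l)) (Function('z')(c, l) = Mul(3, Add(Mul(l, c), l)) = Mul(3, Add(Mul(c, l), l)) = Mul(3, Add(l, Mul(c, l))) = Add(Mul(3, l), Mul(3, c, l)))
Add(Add(Function('z')(Function('Y')(3), -16), R), Function('E')(-39)) = Add(Add(Mul(3, -16, Add(1, 1)), 103), Rational(-2, 63)) = Add(Add(Mul(3, -16, 2), 103), Rational(-2, 63)) = Add(Add(-96, 103), Rational(-2, 63)) = Add(7, Rational(-2, 63)) = Rational(439, 63)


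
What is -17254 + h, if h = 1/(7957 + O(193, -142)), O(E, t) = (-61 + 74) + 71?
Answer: -138739413/8041 ≈ -17254.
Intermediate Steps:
O(E, t) = 84 (O(E, t) = 13 + 71 = 84)
h = 1/8041 (h = 1/(7957 + 84) = 1/8041 ≈ 0.00012436)
-17254 + h = -17254 + 1/8041 = -138739413/8041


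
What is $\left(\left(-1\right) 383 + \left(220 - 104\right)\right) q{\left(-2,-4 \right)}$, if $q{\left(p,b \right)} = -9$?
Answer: $2403$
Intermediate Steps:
$\left(\left(-1\right) 383 + \left(220 - 104\right)\right) q{\left(-2,-4 \right)} = \left(\left(-1\right) 383 + \left(220 - 104\right)\right) \left(-9\right) = \left(-383 + 116\right) \left(-9\right) = \left(-267\right) \left(-9\right) = 2403$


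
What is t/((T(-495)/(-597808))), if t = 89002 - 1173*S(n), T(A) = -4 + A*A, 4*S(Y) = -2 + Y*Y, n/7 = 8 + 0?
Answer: 496206644648/245021 ≈ 2.0252e+6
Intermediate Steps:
n = 56 (n = 7*(8 + 0) = 7*8 = 56)
S(Y) = -1/2 + Y**2/4 (S(Y) = (-2 + Y*Y)/4 = (-2 + Y**2)/4 = -1/2 + Y**2/4)
T(A) = -4 + A**2
t = -1660087/2 (t = 89002 - 1173*(-1/2 + (1/4)*56**2) = 89002 - 1173*(-1/2 + (1/4)*3136) = 89002 - 1173*(-1/2 + 784) = 89002 - 1173*1567/2 = 89002 - 1838091/2 = -1660087/2 ≈ -8.3004e+5)
t/((T(-495)/(-597808))) = -1660087*(-597808/(-4 + (-495)**2))/2 = -1660087*(-597808/(-4 + 245025))/2 = -1660087/(2*(245021*(-1/597808))) = -1660087/(2*(-245021/597808)) = -1660087/2*(-597808/245021) = 496206644648/245021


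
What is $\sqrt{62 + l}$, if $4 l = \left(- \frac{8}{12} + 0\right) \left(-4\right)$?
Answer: $\frac{2 \sqrt{141}}{3} \approx 7.9162$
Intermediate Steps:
$l = \frac{2}{3}$ ($l = \frac{\left(- \frac{8}{12} + 0\right) \left(-4\right)}{4} = \frac{\left(\left(-8\right) \frac{1}{12} + 0\right) \left(-4\right)}{4} = \frac{\left(- \frac{2}{3} + 0\right) \left(-4\right)}{4} = \frac{\left(- \frac{2}{3}\right) \left(-4\right)}{4} = \frac{1}{4} \cdot \frac{8}{3} = \frac{2}{3} \approx 0.66667$)
$\sqrt{62 + l} = \sqrt{62 + \frac{2}{3}} = \sqrt{\frac{188}{3}} = \frac{2 \sqrt{141}}{3}$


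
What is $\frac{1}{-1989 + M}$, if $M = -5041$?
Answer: $- \frac{1}{7030} \approx -0.00014225$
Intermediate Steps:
$\frac{1}{-1989 + M} = \frac{1}{-1989 - 5041} = \frac{1}{-7030} = - \frac{1}{7030}$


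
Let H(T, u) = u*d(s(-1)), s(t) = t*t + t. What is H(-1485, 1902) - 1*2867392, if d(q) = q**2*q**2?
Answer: -2867392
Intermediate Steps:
s(t) = t + t**2 (s(t) = t**2 + t = t + t**2)
d(q) = q**4
H(T, u) = 0 (H(T, u) = u*(-(1 - 1))**4 = u*(-1*0)**4 = u*0**4 = u*0 = 0)
H(-1485, 1902) - 1*2867392 = 0 - 1*2867392 = 0 - 2867392 = -2867392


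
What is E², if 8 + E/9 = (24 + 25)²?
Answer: 463842369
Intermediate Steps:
E = 21537 (E = -72 + 9*(24 + 25)² = -72 + 9*49² = -72 + 9*2401 = -72 + 21609 = 21537)
E² = 21537² = 463842369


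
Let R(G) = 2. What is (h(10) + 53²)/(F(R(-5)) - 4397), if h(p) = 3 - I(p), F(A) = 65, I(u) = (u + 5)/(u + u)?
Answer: -11245/17328 ≈ -0.64895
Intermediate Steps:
I(u) = (5 + u)/(2*u) (I(u) = (5 + u)/((2*u)) = (5 + u)*(1/(2*u)) = (5 + u)/(2*u))
h(p) = 3 - (5 + p)/(2*p)
(h(10) + 53²)/(F(R(-5)) - 4397) = ((5/2)*(-1 + 10)/10 + 53²)/(65 - 4397) = ((5/2)*(⅒)*9 + 2809)/(-4332) = (9/4 + 2809)*(-1/4332) = (11245/4)*(-1/4332) = -11245/17328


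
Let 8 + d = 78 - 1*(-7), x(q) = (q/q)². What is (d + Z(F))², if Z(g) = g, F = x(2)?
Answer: 6084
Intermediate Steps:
x(q) = 1 (x(q) = 1² = 1)
F = 1
d = 77 (d = -8 + (78 - 1*(-7)) = -8 + (78 + 7) = -8 + 85 = 77)
(d + Z(F))² = (77 + 1)² = 78² = 6084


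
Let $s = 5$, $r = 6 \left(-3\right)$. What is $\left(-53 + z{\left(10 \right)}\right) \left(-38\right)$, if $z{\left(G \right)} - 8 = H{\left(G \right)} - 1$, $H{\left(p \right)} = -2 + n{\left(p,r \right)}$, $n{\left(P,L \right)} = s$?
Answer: $1634$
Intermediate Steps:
$r = -18$
$n{\left(P,L \right)} = 5$
$H{\left(p \right)} = 3$ ($H{\left(p \right)} = -2 + 5 = 3$)
$z{\left(G \right)} = 10$ ($z{\left(G \right)} = 8 + \left(3 - 1\right) = 8 + 2 = 10$)
$\left(-53 + z{\left(10 \right)}\right) \left(-38\right) = \left(-53 + 10\right) \left(-38\right) = \left(-43\right) \left(-38\right) = 1634$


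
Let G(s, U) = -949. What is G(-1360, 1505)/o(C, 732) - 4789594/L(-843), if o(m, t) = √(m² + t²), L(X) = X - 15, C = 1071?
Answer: 2394797/429 - 949*√186985/560955 ≈ 5581.5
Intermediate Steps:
L(X) = -15 + X
G(-1360, 1505)/o(C, 732) - 4789594/L(-843) = -949/√(1071² + 732²) - 4789594/(-15 - 843) = -949/√(1147041 + 535824) - 4789594/(-858) = -949*√186985/560955 - 4789594*(-1/858) = -949*√186985/560955 + 2394797/429 = 2394797/429 - 949*√186985/560955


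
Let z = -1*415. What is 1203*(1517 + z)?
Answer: 1325706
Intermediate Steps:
z = -415
1203*(1517 + z) = 1203*(1517 - 415) = 1203*1102 = 1325706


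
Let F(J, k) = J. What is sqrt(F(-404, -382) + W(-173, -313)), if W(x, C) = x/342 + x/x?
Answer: I*sqrt(5243962)/114 ≈ 20.087*I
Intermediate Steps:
W(x, C) = 1 + x/342 (W(x, C) = x*(1/342) + 1 = x/342 + 1 = 1 + x/342)
sqrt(F(-404, -382) + W(-173, -313)) = sqrt(-404 + (1 + (1/342)*(-173))) = sqrt(-404 + (1 - 173/342)) = sqrt(-404 + 169/342) = sqrt(-137999/342) = I*sqrt(5243962)/114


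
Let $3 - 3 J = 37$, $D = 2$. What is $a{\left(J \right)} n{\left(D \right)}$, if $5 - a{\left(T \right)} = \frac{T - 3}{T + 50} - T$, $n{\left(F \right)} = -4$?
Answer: $\frac{2075}{87} \approx 23.851$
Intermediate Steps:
$J = - \frac{34}{3}$ ($J = 1 - \frac{37}{3} = - \frac{34}{3} \approx -11.333$)
$a{\left(T \right)} = 5 + T - \frac{-3 + T}{50 + T}$ ($a{\left(T \right)} = 5 - \left(\frac{T - 3}{T + 50} - T\right) = 5 - \left(\frac{-3 + T}{50 + T} - T\right) = 5 - \left(- T + \frac{-3 + T}{50 + T}\right) = 5 + \left(T - \frac{-3 + T}{50 + T}\right) = 5 + T - \frac{-3 + T}{50 + T}$)
$a{\left(J \right)} n{\left(D \right)} = \frac{253 + \left(- \frac{34}{3}\right)^{2} + 54 \left(- \frac{34}{3}\right)}{50 - \frac{34}{3}} \left(-4\right) = \frac{253 + \frac{1156}{9} - 612}{\frac{116}{3}} \left(-4\right) = \frac{3}{116} \left(- \frac{2075}{9}\right) \left(-4\right) = \left(- \frac{2075}{348}\right) \left(-4\right) = \frac{2075}{87}$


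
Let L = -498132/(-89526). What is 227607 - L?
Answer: 3396041025/14921 ≈ 2.2760e+5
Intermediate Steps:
L = 83022/14921 (L = -498132*(-1/89526) = 83022/14921 ≈ 5.5641)
227607 - L = 227607 - 1*83022/14921 = 227607 - 83022/14921 = 3396041025/14921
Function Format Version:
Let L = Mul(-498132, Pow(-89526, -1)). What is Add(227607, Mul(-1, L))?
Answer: Rational(3396041025, 14921) ≈ 2.2760e+5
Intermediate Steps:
L = Rational(83022, 14921) (L = Mul(-498132, Rational(-1, 89526)) = Rational(83022, 14921) ≈ 5.5641)
Add(227607, Mul(-1, L)) = Add(227607, Mul(-1, Rational(83022, 14921))) = Add(227607, Rational(-83022, 14921)) = Rational(3396041025, 14921)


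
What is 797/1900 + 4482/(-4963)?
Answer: -4560289/9429700 ≈ -0.48361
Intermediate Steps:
797/1900 + 4482/(-4963) = 797*(1/1900) + 4482*(-1/4963) = 797/1900 - 4482/4963 = -4560289/9429700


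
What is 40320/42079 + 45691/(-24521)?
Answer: -933944869/1031819159 ≈ -0.90514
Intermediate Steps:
40320/42079 + 45691/(-24521) = 40320*(1/42079) + 45691*(-1/24521) = 40320/42079 - 45691/24521 = -933944869/1031819159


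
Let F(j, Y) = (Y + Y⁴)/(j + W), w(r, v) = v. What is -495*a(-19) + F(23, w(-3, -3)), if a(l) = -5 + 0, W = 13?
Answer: 14863/6 ≈ 2477.2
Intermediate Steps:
F(j, Y) = (Y + Y⁴)/(13 + j) (F(j, Y) = (Y + Y⁴)/(j + 13) = (Y + Y⁴)/(13 + j))
a(l) = -5
-495*a(-19) + F(23, w(-3, -3)) = -495*(-5) + (-3 + (-3)⁴)/(13 + 23) = 2475 + (-3 + 81)/36 = 2475 + (1/36)*78 = 2475 + 13/6 = 14863/6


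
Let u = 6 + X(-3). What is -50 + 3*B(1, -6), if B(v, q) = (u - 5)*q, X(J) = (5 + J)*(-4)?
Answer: 76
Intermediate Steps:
X(J) = -20 - 4*J
u = -2 (u = 6 + (-20 - 4*(-3)) = 6 + (-20 + 12) = 6 - 8 = -2)
B(v, q) = -7*q (B(v, q) = (-2 - 5)*q = -7*q)
-50 + 3*B(1, -6) = -50 + 3*(-7*(-6)) = -50 + 3*42 = -50 + 126 = 76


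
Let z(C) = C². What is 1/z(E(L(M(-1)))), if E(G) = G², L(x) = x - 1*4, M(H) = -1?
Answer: 1/625 ≈ 0.0016000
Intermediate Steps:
L(x) = -4 + x (L(x) = x - 4 = -4 + x)
1/z(E(L(M(-1)))) = 1/(((-4 - 1)²)²) = 1/(((-5)²)²) = 1/(25²) = 1/625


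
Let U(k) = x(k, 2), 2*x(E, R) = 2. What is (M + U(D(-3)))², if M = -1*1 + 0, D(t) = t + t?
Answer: 0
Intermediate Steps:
x(E, R) = 1 (x(E, R) = (½)*2 = 1)
D(t) = 2*t
U(k) = 1
M = -1 (M = -1 + 0 = -1)
(M + U(D(-3)))² = (-1 + 1)² = 0² = 0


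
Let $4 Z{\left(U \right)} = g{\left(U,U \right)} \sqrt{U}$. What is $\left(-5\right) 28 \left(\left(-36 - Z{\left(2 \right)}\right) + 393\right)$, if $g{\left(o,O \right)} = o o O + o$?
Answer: $-49980 + 350 \sqrt{2} \approx -49485.0$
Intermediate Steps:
$g{\left(o,O \right)} = o + O o^{2}$ ($g{\left(o,O \right)} = o^{2} O + o = O o^{2} + o = o + O o^{2}$)
$Z{\left(U \right)} = \frac{U^{\frac{3}{2}} \left(1 + U^{2}\right)}{4}$ ($Z{\left(U \right)} = \frac{U \left(1 + U U\right) \sqrt{U}}{4} = \frac{U \left(1 + U^{2}\right) \sqrt{U}}{4} = \frac{U^{\frac{3}{2}} \left(1 + U^{2}\right)}{4}$)
$\left(-5\right) 28 \left(\left(-36 - Z{\left(2 \right)}\right) + 393\right) = \left(-5\right) 28 \left(\left(-36 - \frac{2^{\frac{3}{2}} \left(1 + 2^{2}\right)}{4}\right) + 393\right) = - 140 \left(\left(-36 - \frac{2 \sqrt{2} \left(1 + 4\right)}{4}\right) + 393\right) = - 140 \left(\left(-36 - \frac{1}{4} \cdot 2 \sqrt{2} \cdot 5\right) + 393\right) = - 140 \left(\left(-36 - \frac{5 \sqrt{2}}{2}\right) + 393\right) = - 140 \left(357 - \frac{5 \sqrt{2}}{2}\right) = -49980 + 350 \sqrt{2}$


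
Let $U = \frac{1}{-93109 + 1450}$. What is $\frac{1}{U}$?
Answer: $-91659$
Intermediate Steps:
$U = - \frac{1}{91659}$ ($U = \frac{1}{-91659} = - \frac{1}{91659} \approx -1.091 \cdot 10^{-5}$)
$\frac{1}{U} = \frac{1}{- \frac{1}{91659}} = -91659$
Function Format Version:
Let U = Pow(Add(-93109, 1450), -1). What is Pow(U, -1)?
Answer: -91659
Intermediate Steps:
U = Rational(-1, 91659) (U = Pow(-91659, -1) = Rational(-1, 91659) ≈ -1.0910e-5)
Pow(U, -1) = Pow(Rational(-1, 91659), -1) = -91659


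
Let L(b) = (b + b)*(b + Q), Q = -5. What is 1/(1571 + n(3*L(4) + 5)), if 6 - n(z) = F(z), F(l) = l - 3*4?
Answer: 1/1608 ≈ 0.00062189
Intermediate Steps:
F(l) = -12 + l (F(l) = l - 12 = -12 + l)
L(b) = 2*b*(-5 + b) (L(b) = (b + b)*(b - 5) = (2*b)*(-5 + b) = 2*b*(-5 + b))
n(z) = 18 - z (n(z) = 6 - (-12 + z) = 6 + (12 - z) = 18 - z)
1/(1571 + n(3*L(4) + 5)) = 1/(1571 + (18 - (3*(2*4*(-5 + 4)) + 5))) = 1/(1571 + (18 - (3*(2*4*(-1)) + 5))) = 1/(1571 + (18 - (3*(-8) + 5))) = 1/(1571 + (18 - (-24 + 5))) = 1/(1571 + (18 - 1*(-19))) = 1/(1571 + (18 + 19)) = 1/(1571 + 37) = 1/1608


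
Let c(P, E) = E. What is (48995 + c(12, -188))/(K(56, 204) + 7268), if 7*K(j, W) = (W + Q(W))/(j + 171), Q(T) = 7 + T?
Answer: 77554323/11549267 ≈ 6.7151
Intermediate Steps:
K(j, W) = (7 + 2*W)/(7*(171 + j)) (K(j, W) = ((W + (7 + W))/(j + 171))/7 = ((7 + 2*W)/(171 + j))/7 = (7 + 2*W)/(7*(171 + j)))
(48995 + c(12, -188))/(K(56, 204) + 7268) = (48995 - 188)/((7 + 2*204)/(7*(171 + 56)) + 7268) = 48807/((⅐)*(7 + 408)/227 + 7268) = 48807/((⅐)*(1/227)*415 + 7268) = 48807/(415/1589 + 7268) = 48807/(11549267/1589) = 48807*(1589/11549267) = 77554323/11549267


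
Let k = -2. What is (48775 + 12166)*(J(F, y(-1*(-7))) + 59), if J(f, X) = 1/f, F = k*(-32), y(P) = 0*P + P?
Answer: 230174157/64 ≈ 3.5965e+6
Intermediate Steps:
y(P) = P (y(P) = 0 + P = P)
F = 64 (F = -2*(-32) = 64)
(48775 + 12166)*(J(F, y(-1*(-7))) + 59) = (48775 + 12166)*(1/64 + 59) = 60941*(1/64 + 59) = 60941*(3777/64) = 230174157/64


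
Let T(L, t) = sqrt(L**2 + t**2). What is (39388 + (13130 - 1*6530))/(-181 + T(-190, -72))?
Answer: 8323828/8523 + 91976*sqrt(10321)/8523 ≈ 2073.0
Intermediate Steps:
(39388 + (13130 - 1*6530))/(-181 + T(-190, -72)) = (39388 + (13130 - 1*6530))/(-181 + sqrt((-190)**2 + (-72)**2)) = (39388 + (13130 - 6530))/(-181 + sqrt(36100 + 5184)) = (39388 + 6600)/(-181 + sqrt(41284)) = 45988/(-181 + 2*sqrt(10321))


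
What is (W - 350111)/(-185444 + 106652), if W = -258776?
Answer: 608887/78792 ≈ 7.7278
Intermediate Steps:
(W - 350111)/(-185444 + 106652) = (-258776 - 350111)/(-185444 + 106652) = -608887/(-78792) = -608887*(-1/78792) = 608887/78792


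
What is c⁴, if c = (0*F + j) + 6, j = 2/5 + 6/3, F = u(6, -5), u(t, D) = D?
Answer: 3111696/625 ≈ 4978.7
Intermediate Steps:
F = -5
j = 12/5 (j = 2*(⅕) + 6*(⅓) = ⅖ + 2 = 12/5 ≈ 2.4000)
c = 42/5 (c = (0*(-5) + 12/5) + 6 = (0 + 12/5) + 6 = 12/5 + 6 = 42/5 ≈ 8.4000)
c⁴ = (42/5)⁴ = 3111696/625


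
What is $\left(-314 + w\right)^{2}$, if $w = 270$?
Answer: $1936$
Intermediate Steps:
$\left(-314 + w\right)^{2} = \left(-314 + 270\right)^{2} = \left(-44\right)^{2} = 1936$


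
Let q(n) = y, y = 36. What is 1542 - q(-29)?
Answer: 1506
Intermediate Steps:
q(n) = 36
1542 - q(-29) = 1542 - 1*36 = 1542 - 36 = 1506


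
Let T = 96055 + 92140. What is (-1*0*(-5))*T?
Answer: 0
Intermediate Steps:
T = 188195
(-1*0*(-5))*T = (-1*0*(-5))*188195 = (0*(-5))*188195 = 0*188195 = 0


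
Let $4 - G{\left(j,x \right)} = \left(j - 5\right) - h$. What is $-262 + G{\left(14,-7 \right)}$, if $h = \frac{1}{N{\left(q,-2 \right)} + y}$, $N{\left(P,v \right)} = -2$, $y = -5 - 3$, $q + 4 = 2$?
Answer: $- \frac{2671}{10} \approx -267.1$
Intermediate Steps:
$q = -2$ ($q = -4 + 2 = -2$)
$y = -8$ ($y = -5 - 3 = -8$)
$h = - \frac{1}{10}$ ($h = \frac{1}{-2 - 8} = \frac{1}{-10} = - \frac{1}{10} \approx -0.1$)
$G{\left(j,x \right)} = \frac{89}{10} - j$ ($G{\left(j,x \right)} = 4 - \left(\left(j - 5\right) - - \frac{1}{10}\right) = 4 - \left(\left(j - 5\right) + \frac{1}{10}\right) = 4 - \left(\left(-5 + j\right) + \frac{1}{10}\right) = 4 - \left(- \frac{49}{10} + j\right) = \frac{89}{10} - j$)
$-262 + G{\left(14,-7 \right)} = -262 + \left(\frac{89}{10} - 14\right) = -262 - \frac{51}{10} = - \frac{2671}{10}$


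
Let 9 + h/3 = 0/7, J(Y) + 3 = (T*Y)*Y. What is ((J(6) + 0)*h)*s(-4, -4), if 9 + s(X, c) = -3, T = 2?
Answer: 22356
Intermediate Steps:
J(Y) = -3 + 2*Y² (J(Y) = -3 + (2*Y)*Y = -3 + 2*Y²)
s(X, c) = -12 (s(X, c) = -9 - 3 = -12)
h = -27 (h = -27 + 3*(0/7) = -27 + 3*(0*(⅐)) = -27 + 3*0 = -27 + 0 = -27)
((J(6) + 0)*h)*s(-4, -4) = (((-3 + 2*6²) + 0)*(-27))*(-12) = (((-3 + 2*36) + 0)*(-27))*(-12) = (((-3 + 72) + 0)*(-27))*(-12) = ((69 + 0)*(-27))*(-12) = (69*(-27))*(-12) = -1863*(-12) = 22356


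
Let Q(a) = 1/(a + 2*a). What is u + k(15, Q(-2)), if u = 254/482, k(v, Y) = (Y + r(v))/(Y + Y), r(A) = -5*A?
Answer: 108945/482 ≈ 226.03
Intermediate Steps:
Q(a) = 1/(3*a)
k(v, Y) = (Y - 5*v)/(2*Y) (k(v, Y) = (Y - 5*v)/(Y + Y) = (Y - 5*v)/((2*Y)) = (Y - 5*v)*(1/(2*Y)) = (Y - 5*v)/(2*Y))
u = 127/241 (u = 254*(1/482) = 127/241 ≈ 0.52697)
u + k(15, Q(-2)) = 127/241 + ((1/3)/(-2) - 5*15)/(2*(((1/3)/(-2)))) = 127/241 + ((1/3)*(-1/2) - 75)/(2*(((1/3)*(-1/2)))) = 127/241 + (-1/6 - 75)/(2*(-1/6)) = 127/241 + (1/2)*(-6)*(-451/6) = 127/241 + 451/2 = 108945/482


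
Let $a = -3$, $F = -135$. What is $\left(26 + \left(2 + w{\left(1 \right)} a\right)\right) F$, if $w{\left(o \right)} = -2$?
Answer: $-4590$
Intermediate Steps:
$\left(26 + \left(2 + w{\left(1 \right)} a\right)\right) F = \left(26 + \left(2 - -6\right)\right) \left(-135\right) = \left(26 + \left(2 + 6\right)\right) \left(-135\right) = \left(26 + 8\right) \left(-135\right) = 34 \left(-135\right) = -4590$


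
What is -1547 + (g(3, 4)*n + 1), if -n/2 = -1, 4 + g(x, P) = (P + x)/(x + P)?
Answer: -1552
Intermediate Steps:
g(x, P) = -3 (g(x, P) = -4 + (P + x)/(x + P) = -4 + (P + x)/(P + x) = -4 + 1 = -3)
n = 2 (n = -2*(-1) = 2)
-1547 + (g(3, 4)*n + 1) = -1547 + (-3*2 + 1) = -1547 + (-6 + 1) = -1547 - 5 = -1552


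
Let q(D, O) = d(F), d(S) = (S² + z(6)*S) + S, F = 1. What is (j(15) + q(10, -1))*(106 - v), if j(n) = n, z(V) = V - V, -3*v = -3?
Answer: 1785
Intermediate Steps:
v = 1 (v = -⅓*(-3) = 1)
z(V) = 0
d(S) = S + S² (d(S) = (S² + 0*S) + S = (S² + 0) + S = S² + S = S + S²)
q(D, O) = 2 (q(D, O) = 1*(1 + 1) = 1*2 = 2)
(j(15) + q(10, -1))*(106 - v) = (15 + 2)*(106 - 1*1) = 17*(106 - 1) = 17*105 = 1785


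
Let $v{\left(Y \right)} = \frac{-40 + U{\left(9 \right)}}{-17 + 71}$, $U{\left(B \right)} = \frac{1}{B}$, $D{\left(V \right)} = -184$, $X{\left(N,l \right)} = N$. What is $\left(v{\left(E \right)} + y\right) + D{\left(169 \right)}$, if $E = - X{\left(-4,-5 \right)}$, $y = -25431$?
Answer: $- \frac{12449249}{486} \approx -25616.0$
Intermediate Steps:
$E = 4$ ($E = \left(-1\right) \left(-4\right) = 4$)
$v{\left(Y \right)} = - \frac{359}{486}$ ($v{\left(Y \right)} = \frac{-40 + \frac{1}{9}}{-17 + 71} = \frac{-40 + \frac{1}{9}}{54} = \left(- \frac{359}{9}\right) \frac{1}{54} = - \frac{359}{486}$)
$\left(v{\left(E \right)} + y\right) + D{\left(169 \right)} = \left(- \frac{359}{486} - 25431\right) - 184 = - \frac{12359825}{486} - 184 = - \frac{12449249}{486}$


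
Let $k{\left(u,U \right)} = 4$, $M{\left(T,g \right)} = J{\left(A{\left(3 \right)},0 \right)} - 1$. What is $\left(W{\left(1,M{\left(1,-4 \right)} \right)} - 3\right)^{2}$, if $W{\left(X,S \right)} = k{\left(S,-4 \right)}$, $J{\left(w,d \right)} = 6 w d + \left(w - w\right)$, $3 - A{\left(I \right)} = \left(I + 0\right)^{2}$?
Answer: $1$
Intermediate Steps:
$A{\left(I \right)} = 3 - I^{2}$ ($A{\left(I \right)} = 3 - \left(I + 0\right)^{2} = 3 - I^{2}$)
$J{\left(w,d \right)} = 6 d w$ ($J{\left(w,d \right)} = 6 d w + 0 = 6 d w$)
$M{\left(T,g \right)} = -1$ ($M{\left(T,g \right)} = 6 \cdot 0 \left(3 - 3^{2}\right) - 1 = 6 \cdot 0 \left(3 - 9\right) - 1 = 6 \cdot 0 \left(-6\right) - 1 = 0 - 1 = -1$)
$W{\left(X,S \right)} = 4$
$\left(W{\left(1,M{\left(1,-4 \right)} \right)} - 3\right)^{2} = \left(4 - 3\right)^{2} = 1^{2} = 1$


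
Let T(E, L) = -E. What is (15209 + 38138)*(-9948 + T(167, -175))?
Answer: -539604905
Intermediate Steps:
(15209 + 38138)*(-9948 + T(167, -175)) = (15209 + 38138)*(-9948 - 1*167) = 53347*(-9948 - 167) = 53347*(-10115) = -539604905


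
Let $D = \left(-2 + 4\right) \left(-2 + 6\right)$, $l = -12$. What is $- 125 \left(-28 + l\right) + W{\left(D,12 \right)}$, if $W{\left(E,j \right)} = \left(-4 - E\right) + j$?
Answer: $5000$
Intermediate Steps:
$D = 8$ ($D = 2 \cdot 4 = 8$)
$W{\left(E,j \right)} = -4 + j - E$
$- 125 \left(-28 + l\right) + W{\left(D,12 \right)} = - 125 \left(-28 - 12\right) - 0 = \left(-125\right) \left(-40\right) - 0 = 5000 + 0 = 5000$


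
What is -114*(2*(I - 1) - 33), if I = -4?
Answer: 4902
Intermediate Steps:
-114*(2*(I - 1) - 33) = -114*(2*(-4 - 1) - 33) = -114*(2*(-5) - 33) = -114*(-10 - 33) = -114*(-43) = 4902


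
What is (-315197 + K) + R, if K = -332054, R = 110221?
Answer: -537030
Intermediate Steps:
(-315197 + K) + R = (-315197 - 332054) + 110221 = -647251 + 110221 = -537030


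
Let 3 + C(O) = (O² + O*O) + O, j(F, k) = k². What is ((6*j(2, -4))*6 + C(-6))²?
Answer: 408321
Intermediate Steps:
C(O) = -3 + O + 2*O² (C(O) = -3 + ((O² + O*O) + O) = -3 + ((O² + O²) + O) = -3 + (2*O² + O) = -3 + (O + 2*O²) = -3 + O + 2*O²)
((6*j(2, -4))*6 + C(-6))² = ((6*(-4)²)*6 + (-3 - 6 + 2*(-6)²))² = ((6*16)*6 + (-3 - 6 + 2*36))² = (96*6 + (-3 - 6 + 72))² = (576 + 63)² = 639² = 408321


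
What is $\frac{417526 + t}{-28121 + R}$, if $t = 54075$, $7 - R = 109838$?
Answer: $- \frac{471601}{137952} \approx -3.4186$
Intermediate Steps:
$R = -109831$ ($R = 7 - 109838 = -109831$)
$\frac{417526 + t}{-28121 + R} = \frac{417526 + 54075}{-28121 - 109831} = \frac{471601}{-137952} = 471601 \left(- \frac{1}{137952}\right) = - \frac{471601}{137952}$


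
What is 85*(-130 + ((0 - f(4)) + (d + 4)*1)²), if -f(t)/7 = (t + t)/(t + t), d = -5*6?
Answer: 19635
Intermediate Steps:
d = -30
f(t) = -7 (f(t) = -7*(t + t)/(t + t) = -7*2*t/(2*t) = -7*2*t*1/(2*t) = -7*1 = -7)
85*(-130 + ((0 - f(4)) + (d + 4)*1)²) = 85*(-130 + ((0 - 1*(-7)) + (-30 + 4)*1)²) = 85*(-130 + ((0 + 7) - 26*1)²) = 85*(-130 + (7 - 26)²) = 85*(-130 + (-19)²) = 85*(-130 + 361) = 85*231 = 19635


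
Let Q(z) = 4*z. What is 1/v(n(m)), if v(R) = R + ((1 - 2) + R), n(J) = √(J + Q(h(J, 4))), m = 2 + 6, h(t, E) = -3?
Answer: -1/17 - 4*I/17 ≈ -0.058824 - 0.23529*I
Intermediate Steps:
m = 8
n(J) = √(-12 + J) (n(J) = √(J + 4*(-3)) = √(J - 12) = √(-12 + J))
v(R) = -1 + 2*R (v(R) = R + (-1 + R) = -1 + 2*R)
1/v(n(m)) = 1/(-1 + 2*√(-12 + 8)) = 1/(-1 + 2*√(-4)) = 1/(-1 + 2*(2*I)) = 1/(-1 + 4*I) = (-1 - 4*I)/17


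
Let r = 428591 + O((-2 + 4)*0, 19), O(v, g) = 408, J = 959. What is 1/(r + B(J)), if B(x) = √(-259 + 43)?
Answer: 428999/184040142217 - 6*I*√6/184040142217 ≈ 2.331e-6 - 7.9857e-11*I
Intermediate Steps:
B(x) = 6*I*√6 (B(x) = √(-216) = 6*I*√6)
r = 428999 (r = 428591 + 408 = 428999)
1/(r + B(J)) = 1/(428999 + 6*I*√6)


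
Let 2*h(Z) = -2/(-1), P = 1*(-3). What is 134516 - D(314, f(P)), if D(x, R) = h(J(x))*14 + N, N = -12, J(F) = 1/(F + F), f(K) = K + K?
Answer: 134514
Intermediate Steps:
P = -3
f(K) = 2*K
J(F) = 1/(2*F)
h(Z) = 1 (h(Z) = (-2/(-1))/2 = (-2*(-1))/2 = (1/2)*2 = 1)
D(x, R) = 2 (D(x, R) = 1*14 - 12 = 14 - 12 = 2)
134516 - D(314, f(P)) = 134516 - 1*2 = 134516 - 2 = 134514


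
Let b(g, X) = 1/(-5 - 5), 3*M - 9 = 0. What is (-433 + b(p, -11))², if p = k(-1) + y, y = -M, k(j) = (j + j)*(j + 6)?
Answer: 18757561/100 ≈ 1.8758e+5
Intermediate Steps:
M = 3 (M = 3 + (⅓)*0 = 3 + 0 = 3)
k(j) = 2*j*(6 + j) (k(j) = (2*j)*(6 + j) = 2*j*(6 + j))
y = -3 (y = -1*3 = -3)
p = -13 (p = 2*(-1)*(6 - 1) - 3 = 2*(-1)*5 - 3 = -10 - 3 = -13)
b(g, X) = -⅒ (b(g, X) = 1/(-10) = -⅒)
(-433 + b(p, -11))² = (-433 - ⅒)² = (-4331/10)² = 18757561/100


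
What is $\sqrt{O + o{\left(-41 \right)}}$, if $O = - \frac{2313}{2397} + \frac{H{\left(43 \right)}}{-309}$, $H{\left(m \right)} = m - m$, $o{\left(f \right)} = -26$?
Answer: $\frac{i \sqrt{17214455}}{799} \approx 5.1928 i$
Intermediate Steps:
$H{\left(m \right)} = 0$
$O = - \frac{771}{799}$ ($O = - \frac{2313}{2397} + \frac{0}{-309} = \left(-2313\right) \frac{1}{2397} + 0 \left(- \frac{1}{309}\right) = - \frac{771}{799} + 0 = - \frac{771}{799} \approx -0.96496$)
$\sqrt{O + o{\left(-41 \right)}} = \sqrt{- \frac{771}{799} - 26} = \sqrt{- \frac{21545}{799}} = \frac{i \sqrt{17214455}}{799}$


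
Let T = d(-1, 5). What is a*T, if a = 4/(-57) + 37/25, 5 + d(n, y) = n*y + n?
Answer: -22099/1425 ≈ -15.508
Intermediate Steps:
d(n, y) = -5 + n + n*y (d(n, y) = -5 + (n*y + n) = -5 + (n + n*y) = -5 + n + n*y)
T = -11 (T = -5 - 1 - 1*5 = -5 - 1 - 5 = -11)
a = 2009/1425 (a = 4*(-1/57) + 37*(1/25) = -4/57 + 37/25 = 2009/1425 ≈ 1.4098)
a*T = (2009/1425)*(-11) = -22099/1425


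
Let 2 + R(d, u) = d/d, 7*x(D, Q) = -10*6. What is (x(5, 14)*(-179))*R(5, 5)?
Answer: -10740/7 ≈ -1534.3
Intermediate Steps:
x(D, Q) = -60/7 (x(D, Q) = (-10*6)/7 = (⅐)*(-60) = -60/7)
R(d, u) = -1 (R(d, u) = -2 + d/d = -2 + 1 = -1)
(x(5, 14)*(-179))*R(5, 5) = -60/7*(-179)*(-1) = (10740/7)*(-1) = -10740/7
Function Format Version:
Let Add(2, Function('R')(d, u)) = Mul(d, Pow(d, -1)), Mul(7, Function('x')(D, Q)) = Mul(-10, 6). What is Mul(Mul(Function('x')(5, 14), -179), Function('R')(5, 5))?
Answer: Rational(-10740, 7) ≈ -1534.3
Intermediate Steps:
Function('x')(D, Q) = Rational(-60, 7) (Function('x')(D, Q) = Mul(Rational(1, 7), Mul(-10, 6)) = Mul(Rational(1, 7), -60) = Rational(-60, 7))
Function('R')(d, u) = -1 (Function('R')(d, u) = Add(-2, Mul(d, Pow(d, -1))) = Add(-2, 1) = -1)
Mul(Mul(Function('x')(5, 14), -179), Function('R')(5, 5)) = Mul(Mul(Rational(-60, 7), -179), -1) = Mul(Rational(10740, 7), -1) = Rational(-10740, 7)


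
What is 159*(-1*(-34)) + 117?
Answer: 5523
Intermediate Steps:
159*(-1*(-34)) + 117 = 159*34 + 117 = 5406 + 117 = 5523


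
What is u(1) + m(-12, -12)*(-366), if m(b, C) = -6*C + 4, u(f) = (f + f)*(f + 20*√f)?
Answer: -27774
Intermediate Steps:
u(f) = 2*f*(f + 20*√f) (u(f) = (2*f)*(f + 20*√f) = 2*f*(f + 20*√f))
m(b, C) = 4 - 6*C
u(1) + m(-12, -12)*(-366) = (2*1² + 40*1^(3/2)) + (4 - 6*(-12))*(-366) = (2*1 + 40*1) + (4 + 72)*(-366) = (2 + 40) + 76*(-366) = 42 - 27816 = -27774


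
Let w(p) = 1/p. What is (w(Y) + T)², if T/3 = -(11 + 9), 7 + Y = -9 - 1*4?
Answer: 1442401/400 ≈ 3606.0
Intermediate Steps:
Y = -20 (Y = -7 + (-9 - 1*4) = -7 + (-9 - 4) = -7 - 13 = -20)
T = -60 (T = 3*(-(11 + 9)) = 3*(-1*20) = 3*(-20) = -60)
(w(Y) + T)² = (1/(-20) - 60)² = (-1/20 - 60)² = (-1201/20)² = 1442401/400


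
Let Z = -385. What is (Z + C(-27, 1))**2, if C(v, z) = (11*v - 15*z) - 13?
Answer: 504100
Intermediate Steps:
C(v, z) = -13 - 15*z + 11*v (C(v, z) = (-15*z + 11*v) - 13 = -13 - 15*z + 11*v)
(Z + C(-27, 1))**2 = (-385 + (-13 - 15*1 + 11*(-27)))**2 = (-385 + (-13 - 15 - 297))**2 = (-385 - 325)**2 = (-710)**2 = 504100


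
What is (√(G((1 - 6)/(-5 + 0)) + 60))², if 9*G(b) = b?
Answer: 541/9 ≈ 60.111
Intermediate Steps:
G(b) = b/9
(√(G((1 - 6)/(-5 + 0)) + 60))² = (√(((1 - 6)/(-5 + 0))/9 + 60))² = (√((-5/(-5))/9 + 60))² = (√((-5*(-⅕))/9 + 60))² = (√((⅑)*1 + 60))² = (√(⅑ + 60))² = (√(541/9))² = (√541/3)² = 541/9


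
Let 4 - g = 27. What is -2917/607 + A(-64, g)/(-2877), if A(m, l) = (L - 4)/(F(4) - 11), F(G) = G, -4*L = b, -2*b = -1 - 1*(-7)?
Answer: -234989743/48897492 ≈ -4.8058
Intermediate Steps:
g = -23 (g = 4 - 1*27 = 4 - 27 = -23)
b = -3 (b = -(-1 - 1*(-7))/2 = -(-1 + 7)/2 = -½*6 = -3)
L = ¾ (L = -¼*(-3) = ¾ ≈ 0.75000)
A(m, l) = 13/28 (A(m, l) = (¾ - 4)/(4 - 11) = -13/4/(-7) = -13/4*(-⅐) = 13/28)
-2917/607 + A(-64, g)/(-2877) = -2917/607 + (13/28)/(-2877) = -2917*1/607 + (13/28)*(-1/2877) = -2917/607 - 13/80556 = -234989743/48897492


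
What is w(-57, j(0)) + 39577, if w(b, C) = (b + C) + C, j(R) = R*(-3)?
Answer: 39520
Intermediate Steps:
j(R) = -3*R
w(b, C) = b + 2*C (w(b, C) = (C + b) + C = b + 2*C)
w(-57, j(0)) + 39577 = (-57 + 2*(-3*0)) + 39577 = (-57 + 2*0) + 39577 = (-57 + 0) + 39577 = -57 + 39577 = 39520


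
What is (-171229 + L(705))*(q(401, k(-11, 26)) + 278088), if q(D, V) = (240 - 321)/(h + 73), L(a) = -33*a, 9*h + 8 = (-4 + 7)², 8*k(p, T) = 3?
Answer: -17794370325225/329 ≈ -5.4086e+10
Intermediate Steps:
k(p, T) = 3/8 (k(p, T) = (⅛)*3 = 3/8)
h = ⅑ (h = -8/9 + (-4 + 7)²/9 = -8/9 + (⅑)*3² = -8/9 + (⅑)*9 = -8/9 + 1 = ⅑ ≈ 0.11111)
q(D, V) = -729/658 (q(D, V) = (240 - 321)/(⅑ + 73) = -81/658/9 = -81*9/658 = -729/658)
(-171229 + L(705))*(q(401, k(-11, 26)) + 278088) = (-171229 - 33*705)*(-729/658 + 278088) = (-171229 - 23265)*(182981175/658) = -194494*182981175/658 = -17794370325225/329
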